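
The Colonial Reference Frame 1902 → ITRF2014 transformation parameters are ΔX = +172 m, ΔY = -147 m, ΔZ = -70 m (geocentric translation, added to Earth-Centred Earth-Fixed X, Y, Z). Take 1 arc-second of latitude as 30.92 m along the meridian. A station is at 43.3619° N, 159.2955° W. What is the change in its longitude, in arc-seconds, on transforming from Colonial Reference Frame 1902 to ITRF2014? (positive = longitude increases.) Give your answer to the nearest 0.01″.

Δλ = 8.82″

sin φ = 0.686604, cos φ = 0.727031, sin λ = -0.353548, cos λ = -0.935416.
East component: ΔE = −sin λ·ΔX + cos λ·ΔY = −(-0.353548)(172) + (-0.935416)(-147) = 198.32 m.
1° of latitude spans 3600 × 30.92 = 111312 m; at latitude φ, 1° of longitude spans that × cos φ = 80927.3 m, so Δλ = 198.32 / 80927.3 × 3600 = 8.822″.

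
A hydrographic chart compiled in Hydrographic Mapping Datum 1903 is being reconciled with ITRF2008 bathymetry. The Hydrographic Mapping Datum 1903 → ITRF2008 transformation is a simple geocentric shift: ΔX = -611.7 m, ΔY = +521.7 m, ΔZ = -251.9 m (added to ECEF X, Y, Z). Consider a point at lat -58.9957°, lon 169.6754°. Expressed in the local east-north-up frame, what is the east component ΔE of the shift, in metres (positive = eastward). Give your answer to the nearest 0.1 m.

ΔE = -403.6 m

The local east axis at (φ, λ) is (−sin λ, cos λ, 0), so ΔE = −sin(169.6754°)·(-611.7) + cos(169.6754°)·521.7 = -403.62 m.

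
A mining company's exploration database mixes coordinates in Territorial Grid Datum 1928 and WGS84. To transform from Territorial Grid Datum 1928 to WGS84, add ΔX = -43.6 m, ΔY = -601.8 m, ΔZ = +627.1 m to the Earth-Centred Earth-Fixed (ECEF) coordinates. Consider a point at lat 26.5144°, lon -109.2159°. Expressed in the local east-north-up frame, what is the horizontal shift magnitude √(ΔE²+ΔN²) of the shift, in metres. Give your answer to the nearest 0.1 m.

At φ = 26.5144°, λ = -109.2159°: sin φ = 0.446423, cos φ = 0.894822, sin λ = -0.944285, cos λ = -0.329129.
ΔE = −sin λ·ΔX + cos λ·ΔY = −(-0.944285)·(-43.6) + (-0.329129)·(-601.8) = 156.90 m.
ΔN = −sin φ cos λ·ΔX − sin φ sin λ·ΔY + cos φ·ΔZ = −(0.446423)(-0.329129)(-43.6) − (0.446423)(-0.944285)(-601.8) + (0.894822)(627.1) = 301.05 m.
Horizontal magnitude = √(ΔE² + ΔN²) = √(156.90² + 301.05²) = 339.48 m.

339.5 m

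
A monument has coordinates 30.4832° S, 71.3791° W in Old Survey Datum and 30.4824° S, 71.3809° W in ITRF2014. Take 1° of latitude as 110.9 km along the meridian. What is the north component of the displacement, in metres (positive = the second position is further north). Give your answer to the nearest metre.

ΔN = 89 m

Δφ = -30.4824° − -30.4832° = +0.0008°; Δλ = -71.3809° − -71.3791° = -0.0018°.
ΔN = Δφ × 110900 = 88.7 m; ΔE = Δλ × 110900 × cos(-30.4832°) = -0.0018 × 110900 × 0.861778 = -172.0 m.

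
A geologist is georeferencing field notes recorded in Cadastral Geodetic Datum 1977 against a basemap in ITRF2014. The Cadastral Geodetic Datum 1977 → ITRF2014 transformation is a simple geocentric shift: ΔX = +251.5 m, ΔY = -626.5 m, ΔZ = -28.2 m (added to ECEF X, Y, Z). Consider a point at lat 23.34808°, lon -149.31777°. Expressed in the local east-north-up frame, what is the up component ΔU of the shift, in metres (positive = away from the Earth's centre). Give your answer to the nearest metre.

ΔU = 84 m

At φ = 23.34808°, λ = -149.31777°: sin φ = 0.396316, cos φ = 0.918114, sin λ = -0.510276, cos λ = -0.860011.
ΔU = cos φ cos λ·ΔX + cos φ sin λ·ΔY + sin φ·ΔZ = (0.918114)(-0.860011)(251.5) + (0.918114)(-0.510276)(-626.5) + (0.396316)(-28.2) = 83.75 m.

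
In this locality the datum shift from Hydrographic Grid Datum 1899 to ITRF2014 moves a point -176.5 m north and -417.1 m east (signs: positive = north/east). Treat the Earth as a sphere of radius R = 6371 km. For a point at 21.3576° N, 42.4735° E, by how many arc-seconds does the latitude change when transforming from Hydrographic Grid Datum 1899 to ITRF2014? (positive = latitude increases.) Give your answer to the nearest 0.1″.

Δφ = -5.7″

On a sphere of radius R, 1 rad of latitude = R, so Δφ = ΔN / R = -176.5 / 6371000 = -2.7704e-05 rad = -5.714″.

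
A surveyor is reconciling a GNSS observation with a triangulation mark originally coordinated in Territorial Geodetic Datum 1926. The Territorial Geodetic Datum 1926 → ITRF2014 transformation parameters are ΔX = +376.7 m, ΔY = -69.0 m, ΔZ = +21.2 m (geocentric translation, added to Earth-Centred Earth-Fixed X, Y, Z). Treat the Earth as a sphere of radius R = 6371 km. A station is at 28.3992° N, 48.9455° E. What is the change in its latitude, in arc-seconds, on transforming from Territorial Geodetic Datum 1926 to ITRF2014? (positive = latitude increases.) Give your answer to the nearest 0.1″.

Δφ = -2.4″

sin φ = 0.475612, cos φ = 0.879655, sin λ = 0.754085, cos λ = 0.656777.
North component: ΔN = −sin φ cos λ·ΔX − sin φ sin λ·ΔY + cos φ·ΔZ = −(0.475612)(0.656777)(376.7) − (0.475612)(0.754085)(-69.0) + (0.879655)(21.2) = -74.27 m.
1° of latitude spans πR/180 = 111195 m, so Δφ = -74.27 / 111195 × 3600 = -2.405″.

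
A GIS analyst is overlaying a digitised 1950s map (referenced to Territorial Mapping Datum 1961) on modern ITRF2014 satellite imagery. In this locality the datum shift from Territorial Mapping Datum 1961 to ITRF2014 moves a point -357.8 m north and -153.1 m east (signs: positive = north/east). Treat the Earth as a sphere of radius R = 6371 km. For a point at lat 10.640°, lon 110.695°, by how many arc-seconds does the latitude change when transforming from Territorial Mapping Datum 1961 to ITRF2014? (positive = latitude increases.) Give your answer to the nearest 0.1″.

Δφ = -11.6″

On a sphere of radius R, 1 rad of latitude = R, so Δφ = ΔN / R = -357.8 / 6371000 = -5.6161e-05 rad = -11.584″.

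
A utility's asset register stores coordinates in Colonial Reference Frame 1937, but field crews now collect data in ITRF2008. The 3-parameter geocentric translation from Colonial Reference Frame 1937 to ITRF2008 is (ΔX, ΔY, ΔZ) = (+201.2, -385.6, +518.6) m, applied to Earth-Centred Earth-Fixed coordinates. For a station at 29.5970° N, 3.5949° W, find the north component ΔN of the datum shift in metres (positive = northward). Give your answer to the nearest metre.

The local north axis is (−sin φ cos λ, −sin φ sin λ, cos φ), giving ΔN = -99.176 − 11.941 + 450.933 = 339.82 m.

ΔN = 340 m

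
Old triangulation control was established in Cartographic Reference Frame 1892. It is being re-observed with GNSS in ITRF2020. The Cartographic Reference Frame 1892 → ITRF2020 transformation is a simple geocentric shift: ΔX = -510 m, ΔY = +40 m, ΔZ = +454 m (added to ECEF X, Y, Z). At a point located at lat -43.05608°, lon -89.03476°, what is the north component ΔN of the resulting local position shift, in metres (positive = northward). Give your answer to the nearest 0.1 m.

At φ = -43.05608°, λ = -89.03476°: sin φ = -0.682714, cos φ = 0.730686, sin λ = -0.999858, cos λ = 0.016846.
ΔN = −sin φ cos λ·ΔX − sin φ sin λ·ΔY + cos φ·ΔZ = −(-0.682714)(0.016846)(-510) − (-0.682714)(-0.999858)(40) + (0.730686)(454) = 298.56 m.

ΔN = 298.6 m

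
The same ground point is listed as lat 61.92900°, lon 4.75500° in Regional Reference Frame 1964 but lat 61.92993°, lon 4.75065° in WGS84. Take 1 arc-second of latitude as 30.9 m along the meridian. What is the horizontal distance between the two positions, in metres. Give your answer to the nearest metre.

250 m

Δφ = 61.92993° − 61.92900° = +0.00093°; Δλ = 4.75065° − 4.75500° = -0.00435°.
1° of latitude = 3600 × 30.90 = 111240 m.
ΔN = Δφ × 111240 = 103.5 m; ΔE = Δλ × 111240 × cos(61.92900°) = -0.00435 × 111240 × 0.470565 = -227.7 m.
Distance = √(ΔE² + ΔN²) = √((-227.7)² + 103.5²) = 250.1 m.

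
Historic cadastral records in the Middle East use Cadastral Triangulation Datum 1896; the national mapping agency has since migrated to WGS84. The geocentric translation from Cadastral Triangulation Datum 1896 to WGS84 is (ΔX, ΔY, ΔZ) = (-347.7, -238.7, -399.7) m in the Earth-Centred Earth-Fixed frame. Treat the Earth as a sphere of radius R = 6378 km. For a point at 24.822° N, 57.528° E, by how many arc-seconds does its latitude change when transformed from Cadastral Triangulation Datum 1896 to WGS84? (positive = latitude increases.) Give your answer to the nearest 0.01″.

Δφ = -6.46″

sin φ = 0.419801, cos φ = 0.907616, sin λ = 0.843654, cos λ = 0.536887.
North component: ΔN = −sin φ cos λ·ΔX − sin φ sin λ·ΔY + cos φ·ΔZ = −(0.419801)(0.536887)(-347.7) − (0.419801)(0.843654)(-238.7) + (0.907616)(-399.7) = -199.87 m.
1° of latitude spans πR/180 = 111317 m, so Δφ = -199.87 / 111317 × 3600 = -6.464″.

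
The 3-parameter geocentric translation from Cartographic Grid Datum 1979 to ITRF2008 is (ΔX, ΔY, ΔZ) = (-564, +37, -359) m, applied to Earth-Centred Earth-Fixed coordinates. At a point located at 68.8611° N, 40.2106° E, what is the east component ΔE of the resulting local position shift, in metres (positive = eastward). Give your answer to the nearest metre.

The local east axis at (φ, λ) is (−sin λ, cos λ, 0), so ΔE = −sin(40.2106°)·(-564) + cos(40.2106°)·37 = 392.37 m.

ΔE = 392 m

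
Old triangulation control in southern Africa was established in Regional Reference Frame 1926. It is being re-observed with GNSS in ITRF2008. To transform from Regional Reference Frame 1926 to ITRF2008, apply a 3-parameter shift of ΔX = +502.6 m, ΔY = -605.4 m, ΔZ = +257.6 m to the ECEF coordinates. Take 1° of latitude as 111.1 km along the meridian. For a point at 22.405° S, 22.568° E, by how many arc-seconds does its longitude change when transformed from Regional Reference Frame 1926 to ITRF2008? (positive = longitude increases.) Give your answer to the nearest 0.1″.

Δλ = -26.4″

sin φ = -0.381151, cos φ = 0.924513, sin λ = 0.383780, cos λ = 0.923425.
East component: ΔE = −sin λ·ΔX + cos λ·ΔY = −(0.383780)(502.6) + (0.923425)(-605.4) = -751.93 m.
1° of latitude spans 111100 m; at latitude φ, 1° of longitude spans that × cos φ = 102713.4 m, so Δλ = -751.93 / 102713.4 × 3600 = -26.354″.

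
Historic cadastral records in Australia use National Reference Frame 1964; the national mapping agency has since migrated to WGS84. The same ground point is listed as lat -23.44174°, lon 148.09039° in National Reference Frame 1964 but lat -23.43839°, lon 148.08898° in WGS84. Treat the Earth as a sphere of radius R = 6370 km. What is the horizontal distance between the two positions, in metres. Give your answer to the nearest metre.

399 m

Δφ = -23.43839° − -23.44174° = +0.00335°; Δλ = 148.08898° − 148.09039° = -0.00141°.
1° along a meridian = πR/180 = 111177 m.
ΔN = Δφ × 111177 = 372.4 m; ΔE = Δλ × 111177 × cos(-23.44174°) = -0.00141 × 111177 × 0.917465 = -143.8 m.
Distance = √(ΔE² + ΔN²) = √((-143.8)² + 372.4²) = 399.2 m.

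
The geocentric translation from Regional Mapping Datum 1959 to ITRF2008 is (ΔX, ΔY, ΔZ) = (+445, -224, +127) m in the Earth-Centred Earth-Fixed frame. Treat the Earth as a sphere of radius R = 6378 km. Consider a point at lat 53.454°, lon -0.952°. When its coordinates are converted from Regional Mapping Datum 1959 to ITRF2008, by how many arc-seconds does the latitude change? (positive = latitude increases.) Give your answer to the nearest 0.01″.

Δφ = -9.21″

sin φ = 0.803379, cos φ = 0.595468, sin λ = -0.016615, cos λ = 0.999862.
North component: ΔN = −sin φ cos λ·ΔX − sin φ sin λ·ΔY + cos φ·ΔZ = −(0.803379)(0.999862)(445) − (0.803379)(-0.016615)(-224) + (0.595468)(127) = -284.82 m.
1° of latitude spans πR/180 = 111317 m, so Δφ = -284.82 / 111317 × 3600 = -9.211″.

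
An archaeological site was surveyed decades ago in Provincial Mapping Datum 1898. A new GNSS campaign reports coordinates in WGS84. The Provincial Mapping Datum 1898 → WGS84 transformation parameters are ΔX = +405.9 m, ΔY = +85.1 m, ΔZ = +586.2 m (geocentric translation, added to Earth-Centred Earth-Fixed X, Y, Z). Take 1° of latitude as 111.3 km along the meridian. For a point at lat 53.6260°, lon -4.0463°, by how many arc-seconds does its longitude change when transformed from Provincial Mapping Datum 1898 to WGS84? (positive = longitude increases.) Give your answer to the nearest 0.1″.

sin φ = 0.805163, cos φ = 0.593054, sin λ = -0.070563, cos λ = 0.997507.
East component: ΔE = −sin λ·ΔX + cos λ·ΔY = −(-0.070563)(405.9) + (0.997507)(85.1) = 113.53 m.
1° of latitude spans 111300 m; at latitude φ, 1° of longitude spans that × cos φ = 66006.9 m, so Δλ = 113.53 / 66006.9 × 3600 = 6.192″.

Δλ = 6.2″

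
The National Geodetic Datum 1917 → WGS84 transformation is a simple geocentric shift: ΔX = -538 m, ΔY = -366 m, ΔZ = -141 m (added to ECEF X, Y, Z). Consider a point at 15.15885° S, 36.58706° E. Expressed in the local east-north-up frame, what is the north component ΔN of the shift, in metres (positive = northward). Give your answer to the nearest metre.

At φ = -15.15885°, λ = 36.58706°: sin φ = -0.261496, cos φ = 0.965205, sin λ = 0.596044, cos λ = 0.802952.
ΔN = −sin φ cos λ·ΔX − sin φ sin λ·ΔY + cos φ·ΔZ = −(-0.261496)(0.802952)(-538) − (-0.261496)(0.596044)(-366) + (0.965205)(-141) = -306.10 m.

ΔN = -306 m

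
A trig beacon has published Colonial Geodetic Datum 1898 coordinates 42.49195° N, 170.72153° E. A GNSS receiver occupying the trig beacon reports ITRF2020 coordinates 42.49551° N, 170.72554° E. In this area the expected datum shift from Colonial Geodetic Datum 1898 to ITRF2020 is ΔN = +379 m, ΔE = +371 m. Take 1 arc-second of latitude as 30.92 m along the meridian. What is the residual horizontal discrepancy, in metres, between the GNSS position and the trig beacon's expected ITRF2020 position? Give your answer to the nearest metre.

45 m

Observed coordinate differences: Δφ = +0.00356°, Δλ = +0.00401°.
Converting to metres (1° lat = 111312 m, cos φ = 0.737372): observed ΔN = 396.3 m, observed ΔE = 329.1 m.
Subtracting the expected shift leaves a residual of 396.3 − (379) = 17.3 m north and 329.1 − (371) = -41.9 m east.
Residual distance = √(17.3² + (-41.9)²) = 45.3 m.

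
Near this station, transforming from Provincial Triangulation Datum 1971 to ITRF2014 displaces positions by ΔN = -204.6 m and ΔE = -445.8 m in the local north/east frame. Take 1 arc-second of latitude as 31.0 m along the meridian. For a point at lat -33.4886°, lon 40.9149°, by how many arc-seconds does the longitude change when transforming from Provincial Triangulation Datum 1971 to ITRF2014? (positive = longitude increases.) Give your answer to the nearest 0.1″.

At latitude -33.4886°, cos φ = 0.833996.
1″ of longitude at this latitude = 31.00 × cos φ = 25.8539 m, so Δλ = -445.8 / 25.8539 = -17.243″.

Δλ = -17.2″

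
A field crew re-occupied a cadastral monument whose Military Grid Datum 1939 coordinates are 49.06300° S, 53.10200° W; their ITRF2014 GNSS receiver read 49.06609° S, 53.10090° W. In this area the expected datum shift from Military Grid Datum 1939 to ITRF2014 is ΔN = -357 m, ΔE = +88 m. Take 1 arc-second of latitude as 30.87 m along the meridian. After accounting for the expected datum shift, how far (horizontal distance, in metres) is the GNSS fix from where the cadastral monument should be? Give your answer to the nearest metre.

Observed coordinate differences: Δφ = -0.00309°, Δλ = +0.00110°.
Converting to metres (1° lat = 111132 m, cos φ = 0.655229): observed ΔN = -343.4 m, observed ΔE = 80.1 m.
Subtracting the expected shift leaves a residual of -343.4 − (-357) = 13.6 m north and 80.1 − (88) = -7.9 m east.
Residual distance = √(13.6² + (-7.9)²) = 15.7 m.

16 m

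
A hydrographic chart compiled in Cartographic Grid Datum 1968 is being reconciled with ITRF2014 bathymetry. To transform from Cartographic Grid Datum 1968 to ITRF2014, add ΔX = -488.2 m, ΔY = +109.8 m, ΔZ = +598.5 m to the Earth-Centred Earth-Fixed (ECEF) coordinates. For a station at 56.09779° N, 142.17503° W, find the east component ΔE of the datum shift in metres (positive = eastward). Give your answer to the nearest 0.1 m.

The local east axis at (φ, λ) is (−sin λ, cos λ, 0), so ΔE = −sin(-142.17503°)·(-488.2) + cos(-142.17503°)·109.8 = -386.12 m.

ΔE = -386.1 m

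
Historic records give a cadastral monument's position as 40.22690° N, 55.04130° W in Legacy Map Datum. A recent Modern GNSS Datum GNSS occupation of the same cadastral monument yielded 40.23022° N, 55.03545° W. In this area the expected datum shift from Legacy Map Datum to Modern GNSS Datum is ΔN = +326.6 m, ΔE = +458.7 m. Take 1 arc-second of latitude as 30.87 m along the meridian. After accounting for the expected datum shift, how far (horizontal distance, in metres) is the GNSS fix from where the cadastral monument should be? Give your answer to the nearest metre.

57 m

Observed coordinate differences: Δφ = +0.00332°, Δλ = +0.00585°.
Converting to metres (1° lat = 111132 m, cos φ = 0.763493): observed ΔN = 369.0 m, observed ΔE = 496.4 m.
Subtracting the expected shift leaves a residual of 369.0 − (326.6) = 42.4 m north and 496.4 − (458.7) = 37.7 m east.
Residual distance = √(42.4² + 37.7²) = 56.7 m.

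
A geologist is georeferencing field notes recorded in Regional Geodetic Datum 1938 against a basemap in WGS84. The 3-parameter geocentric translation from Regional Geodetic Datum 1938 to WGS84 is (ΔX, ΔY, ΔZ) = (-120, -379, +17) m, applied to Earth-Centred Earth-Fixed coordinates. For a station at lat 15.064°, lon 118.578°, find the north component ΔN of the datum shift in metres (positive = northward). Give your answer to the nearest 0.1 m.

The local north axis is (−sin φ cos λ, −sin φ sin λ, cos φ), giving ΔN = -14.919 + 86.501 + 16.416 = 88.00 m.

ΔN = 88.0 m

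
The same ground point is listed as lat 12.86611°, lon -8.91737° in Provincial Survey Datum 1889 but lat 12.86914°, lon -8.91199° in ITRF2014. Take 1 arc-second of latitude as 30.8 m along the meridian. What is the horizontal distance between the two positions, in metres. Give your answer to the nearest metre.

Δφ = 12.86914° − 12.86611° = +0.00303°; Δλ = -8.91199° − -8.91737° = +0.00538°.
1° of latitude = 3600 × 30.80 = 110880 m.
ΔN = Δφ × 110880 = 336.0 m; ΔE = Δλ × 110880 × cos(12.86611°) = +0.00538 × 110880 × 0.974893 = 581.6 m.
Distance = √(ΔE² + ΔN²) = √(581.6² + 336.0²) = 671.6 m.

672 m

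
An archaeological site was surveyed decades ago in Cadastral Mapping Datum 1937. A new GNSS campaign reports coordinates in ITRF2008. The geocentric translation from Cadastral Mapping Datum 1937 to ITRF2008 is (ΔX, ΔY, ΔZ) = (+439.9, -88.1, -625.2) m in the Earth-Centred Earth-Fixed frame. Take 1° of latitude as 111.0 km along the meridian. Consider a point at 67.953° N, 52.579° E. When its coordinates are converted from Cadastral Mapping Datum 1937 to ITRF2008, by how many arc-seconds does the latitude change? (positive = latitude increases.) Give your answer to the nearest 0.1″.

sin φ = 0.926876, cos φ = 0.375367, sin λ = 0.794192, cos λ = 0.607667.
North component: ΔN = −sin φ cos λ·ΔX − sin φ sin λ·ΔY + cos φ·ΔZ = −(0.926876)(0.607667)(439.9) − (0.926876)(0.794192)(-88.1) + (0.375367)(-625.2) = -417.59 m.
1° of latitude spans 111000 m, so Δφ = -417.59 / 111000 × 3600 = -13.544″.

Δφ = -13.5″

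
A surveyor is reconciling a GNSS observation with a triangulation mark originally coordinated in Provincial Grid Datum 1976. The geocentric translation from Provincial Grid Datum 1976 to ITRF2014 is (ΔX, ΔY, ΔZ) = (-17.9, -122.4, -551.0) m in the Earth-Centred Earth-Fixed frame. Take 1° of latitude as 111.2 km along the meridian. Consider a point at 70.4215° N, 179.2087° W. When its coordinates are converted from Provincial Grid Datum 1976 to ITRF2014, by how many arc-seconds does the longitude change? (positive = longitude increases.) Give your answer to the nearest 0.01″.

sin φ = 0.942183, cos φ = 0.335098, sin λ = -0.013810, cos λ = -0.999905.
East component: ΔE = −sin λ·ΔX + cos λ·ΔY = −(-0.013810)(-17.9) + (-0.999905)(-122.4) = 122.14 m.
1° of latitude spans 111200 m; at latitude φ, 1° of longitude spans that × cos φ = 37262.9 m, so Δλ = 122.14 / 37262.9 × 3600 = 11.800″.

Δλ = 11.80″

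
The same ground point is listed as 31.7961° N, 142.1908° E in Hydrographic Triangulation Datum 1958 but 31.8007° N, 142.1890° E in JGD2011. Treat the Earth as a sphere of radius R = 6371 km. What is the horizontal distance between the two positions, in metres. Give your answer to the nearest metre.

Δφ = 31.8007° − 31.7961° = +0.0046°; Δλ = 142.1890° − 142.1908° = -0.0018°.
1° along a meridian = πR/180 = 111195 m.
ΔN = Δφ × 111195 = 511.5 m; ΔE = Δλ × 111195 × cos(31.7961°) = -0.0018 × 111195 × 0.849929 = -170.1 m.
Distance = √(ΔE² + ΔN²) = √((-170.1)² + 511.5²) = 539.0 m.

539 m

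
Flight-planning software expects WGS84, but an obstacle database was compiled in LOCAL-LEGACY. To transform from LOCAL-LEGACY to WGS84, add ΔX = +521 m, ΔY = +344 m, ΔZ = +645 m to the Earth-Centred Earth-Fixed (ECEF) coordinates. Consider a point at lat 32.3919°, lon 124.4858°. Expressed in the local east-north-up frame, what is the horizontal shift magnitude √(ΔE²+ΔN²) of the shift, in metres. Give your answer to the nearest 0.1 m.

The local east axis at (φ, λ) is (−sin λ, cos λ, 0), so ΔE = −sin(124.4858°)·521 + cos(124.4858°)·344 = -624.22 m.
The local north axis is (−sin φ cos λ, −sin φ sin λ, cos φ), giving ΔN = 158.029 − 151.899 + 544.640 = 550.77 m.
Horizontal magnitude = √(ΔE² + ΔN²) = √((-624.22)² + 550.77²) = 832.46 m.

832.5 m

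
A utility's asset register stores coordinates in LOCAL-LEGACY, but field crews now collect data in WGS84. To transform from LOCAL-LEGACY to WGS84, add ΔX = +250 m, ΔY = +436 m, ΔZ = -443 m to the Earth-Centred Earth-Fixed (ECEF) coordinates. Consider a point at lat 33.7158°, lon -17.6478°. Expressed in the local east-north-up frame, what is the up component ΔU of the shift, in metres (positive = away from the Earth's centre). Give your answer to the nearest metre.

ΔU = -158 m

The local up (radial) axis is (cos φ cos λ, cos φ sin λ, sin φ), giving ΔU = 198.164 − 109.947 − 245.898 = -157.68 m.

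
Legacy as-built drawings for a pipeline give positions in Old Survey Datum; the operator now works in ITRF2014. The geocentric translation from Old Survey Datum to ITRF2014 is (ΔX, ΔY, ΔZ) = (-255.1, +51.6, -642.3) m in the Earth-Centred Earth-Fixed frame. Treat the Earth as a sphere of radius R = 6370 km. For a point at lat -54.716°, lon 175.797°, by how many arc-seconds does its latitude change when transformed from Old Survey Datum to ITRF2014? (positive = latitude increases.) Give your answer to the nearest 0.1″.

sin φ = -0.816299, cos φ = 0.577630, sin λ = 0.073290, cos λ = -0.997311.
North component: ΔN = −sin φ cos λ·ΔX − sin φ sin λ·ΔY + cos φ·ΔZ = −(-0.816299)(-0.997311)(-255.1) − (-0.816299)(0.073290)(51.6) + (0.577630)(-642.3) = -160.25 m.
1° of latitude spans πR/180 = 111177 m, so Δφ = -160.25 / 111177 × 3600 = -5.189″.

Δφ = -5.2″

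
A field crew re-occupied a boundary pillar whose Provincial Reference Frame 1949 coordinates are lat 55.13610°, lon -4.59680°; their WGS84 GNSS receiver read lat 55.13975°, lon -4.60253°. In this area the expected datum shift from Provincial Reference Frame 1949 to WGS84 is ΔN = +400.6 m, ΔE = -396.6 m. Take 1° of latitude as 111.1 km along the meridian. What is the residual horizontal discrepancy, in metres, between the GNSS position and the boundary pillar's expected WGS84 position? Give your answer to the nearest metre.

Observed coordinate differences: Δφ = +0.00365°, Δλ = -0.00573°.
Converting to metres (1° lat = 111100 m, cos φ = 0.571629): observed ΔN = 405.5 m, observed ΔE = -363.9 m.
Subtracting the expected shift leaves a residual of 405.5 − (400.6) = 4.9 m north and -363.9 − (-396.6) = 32.7 m east.
Residual distance = √(4.9² + 32.7²) = 33.1 m.

33 m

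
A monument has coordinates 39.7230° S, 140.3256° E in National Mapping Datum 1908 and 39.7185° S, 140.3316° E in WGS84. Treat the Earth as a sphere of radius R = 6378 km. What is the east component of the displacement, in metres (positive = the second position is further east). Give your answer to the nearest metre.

Δφ = -39.7185° − -39.7230° = +0.0045°; Δλ = 140.3316° − 140.3256° = +0.0060°.
1° along a meridian = πR/180 = 111317 m.
ΔN = Δφ × 111317 = 500.9 m; ΔE = Δλ × 111317 × cos(-39.7230°) = +0.0060 × 111317 × 0.769143 = 513.7 m.

ΔE = 514 m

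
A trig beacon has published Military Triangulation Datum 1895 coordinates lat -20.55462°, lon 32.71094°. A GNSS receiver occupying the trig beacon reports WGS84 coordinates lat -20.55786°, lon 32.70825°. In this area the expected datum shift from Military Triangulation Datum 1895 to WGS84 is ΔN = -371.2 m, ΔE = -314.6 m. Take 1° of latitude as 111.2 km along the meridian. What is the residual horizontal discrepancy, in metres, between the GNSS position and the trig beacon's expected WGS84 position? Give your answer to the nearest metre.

36 m

Observed coordinate differences: Δφ = -0.00324°, Δλ = -0.00269°.
Converting to metres (1° lat = 111200 m, cos φ = 0.936338): observed ΔN = -360.3 m, observed ΔE = -280.1 m.
Subtracting the expected shift leaves a residual of -360.3 − (-371.2) = 10.9 m north and -280.1 − (-314.6) = 34.5 m east.
Residual distance = √(10.9² + 34.5²) = 36.2 m.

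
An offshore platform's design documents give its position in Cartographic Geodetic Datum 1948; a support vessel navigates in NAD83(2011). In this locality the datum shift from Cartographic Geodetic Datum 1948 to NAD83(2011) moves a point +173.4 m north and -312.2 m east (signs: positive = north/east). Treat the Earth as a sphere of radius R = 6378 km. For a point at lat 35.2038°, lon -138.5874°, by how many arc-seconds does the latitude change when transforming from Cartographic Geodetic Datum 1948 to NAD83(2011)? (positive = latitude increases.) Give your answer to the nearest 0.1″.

On a sphere of radius R, 1 rad of latitude = R, so Δφ = ΔN / R = 173.4 / 6378000 = 2.7187e-05 rad = 5.608″.

Δφ = 5.6″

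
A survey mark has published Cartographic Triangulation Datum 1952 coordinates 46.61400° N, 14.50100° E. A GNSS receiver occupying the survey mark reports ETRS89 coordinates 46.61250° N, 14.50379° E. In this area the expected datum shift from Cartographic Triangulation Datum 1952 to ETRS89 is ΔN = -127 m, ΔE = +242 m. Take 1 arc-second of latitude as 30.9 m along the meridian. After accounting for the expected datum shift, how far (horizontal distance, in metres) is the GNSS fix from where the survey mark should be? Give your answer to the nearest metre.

49 m

Observed coordinate differences: Δφ = -0.00150°, Δλ = +0.00279°.
Converting to metres (1° lat = 111240 m, cos φ = 0.686910): observed ΔN = -166.9 m, observed ΔE = 213.2 m.
Subtracting the expected shift leaves a residual of -166.9 − (-127) = -39.9 m north and 213.2 − (242) = -28.8 m east.
Residual distance = √((-39.9)² + (-28.8)²) = 49.2 m.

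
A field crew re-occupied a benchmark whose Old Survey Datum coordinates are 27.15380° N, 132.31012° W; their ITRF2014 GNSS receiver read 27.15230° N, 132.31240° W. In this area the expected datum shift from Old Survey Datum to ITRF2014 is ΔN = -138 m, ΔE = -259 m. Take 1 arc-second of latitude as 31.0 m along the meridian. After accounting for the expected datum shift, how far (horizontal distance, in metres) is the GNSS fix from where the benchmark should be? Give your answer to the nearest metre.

44 m

Observed coordinate differences: Δφ = -0.00150°, Δλ = -0.00228°.
Converting to metres (1° lat = 111600 m, cos φ = 0.889785): observed ΔN = -167.4 m, observed ΔE = -226.4 m.
Subtracting the expected shift leaves a residual of -167.4 − (-138) = -29.4 m north and -226.4 − (-259) = 32.6 m east.
Residual distance = √((-29.4)² + 32.6²) = 43.9 m.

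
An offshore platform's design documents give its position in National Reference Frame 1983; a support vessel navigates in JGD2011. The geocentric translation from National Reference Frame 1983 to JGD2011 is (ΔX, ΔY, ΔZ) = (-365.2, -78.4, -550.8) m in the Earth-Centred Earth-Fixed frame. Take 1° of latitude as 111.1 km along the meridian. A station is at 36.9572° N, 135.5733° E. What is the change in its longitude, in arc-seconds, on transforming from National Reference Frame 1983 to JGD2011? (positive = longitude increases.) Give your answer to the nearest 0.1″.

sin φ = 0.601218, cos φ = 0.799085, sin λ = 0.699996, cos λ = -0.714147.
East component: ΔE = −sin λ·ΔX + cos λ·ΔY = −(0.699996)(-365.2) + (-0.714147)(-78.4) = 311.63 m.
1° of latitude spans 111100 m; at latitude φ, 1° of longitude spans that × cos φ = 88778.3 m, so Δλ = 311.63 / 88778.3 × 3600 = 12.637″.

Δλ = 12.6″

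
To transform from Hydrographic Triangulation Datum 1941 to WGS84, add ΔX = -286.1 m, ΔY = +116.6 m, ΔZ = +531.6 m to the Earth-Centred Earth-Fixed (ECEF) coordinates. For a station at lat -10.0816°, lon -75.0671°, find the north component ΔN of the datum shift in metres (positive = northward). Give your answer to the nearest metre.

ΔN = 491 m

At φ = -10.0816°, λ = -75.0671°: sin φ = -0.175051, cos φ = 0.984559, sin λ = -0.966228, cos λ = 0.257688.
ΔN = −sin φ cos λ·ΔX − sin φ sin λ·ΔY + cos φ·ΔZ = −(-0.175051)(0.257688)(-286.1) − (-0.175051)(-0.966228)(116.6) + (0.984559)(531.6) = 490.76 m.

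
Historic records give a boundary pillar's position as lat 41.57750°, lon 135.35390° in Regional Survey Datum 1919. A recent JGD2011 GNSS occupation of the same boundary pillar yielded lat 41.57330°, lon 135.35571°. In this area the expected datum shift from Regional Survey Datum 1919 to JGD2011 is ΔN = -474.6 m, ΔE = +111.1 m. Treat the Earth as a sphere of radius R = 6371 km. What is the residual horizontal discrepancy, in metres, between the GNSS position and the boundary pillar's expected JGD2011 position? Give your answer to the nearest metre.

Observed coordinate differences: Δφ = -0.00420°, Δλ = +0.00181°.
Converting to metres (1° lat = 111195 m, cos φ = 0.748059): observed ΔN = -467.0 m, observed ΔE = 150.6 m.
Subtracting the expected shift leaves a residual of -467.0 − (-474.6) = 7.6 m north and 150.6 − (111.1) = 39.5 m east.
Residual distance = √(7.6² + 39.5²) = 40.2 m.

40 m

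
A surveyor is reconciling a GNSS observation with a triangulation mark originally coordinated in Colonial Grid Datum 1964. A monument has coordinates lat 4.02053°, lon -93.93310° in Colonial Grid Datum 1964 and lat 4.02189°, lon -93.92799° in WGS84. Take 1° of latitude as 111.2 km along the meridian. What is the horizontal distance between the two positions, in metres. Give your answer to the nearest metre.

587 m

Δφ = 4.02189° − 4.02053° = +0.00136°; Δλ = -93.92799° − -93.93310° = +0.00511°.
ΔN = Δφ × 111200 = 151.2 m; ΔE = Δλ × 111200 × cos(4.02053°) = +0.00511 × 111200 × 0.997539 = 566.8 m.
Distance = √(ΔE² + ΔN²) = √(566.8² + 151.2²) = 586.7 m.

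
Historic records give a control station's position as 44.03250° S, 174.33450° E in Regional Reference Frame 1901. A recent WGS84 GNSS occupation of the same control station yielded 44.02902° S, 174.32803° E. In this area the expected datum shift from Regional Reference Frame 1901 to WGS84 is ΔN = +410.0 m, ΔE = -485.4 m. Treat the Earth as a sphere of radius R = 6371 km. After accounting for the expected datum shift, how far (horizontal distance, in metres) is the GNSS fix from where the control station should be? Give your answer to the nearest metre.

Observed coordinate differences: Δφ = +0.00348°, Δλ = -0.00647°.
Converting to metres (1° lat = 111195 m, cos φ = 0.718946): observed ΔN = 387.0 m, observed ΔE = -517.2 m.
Subtracting the expected shift leaves a residual of 387.0 − (410.0) = -23.0 m north and -517.2 − (-485.4) = -31.8 m east.
Residual distance = √((-23.0)² + (-31.8)²) = 39.3 m.

39 m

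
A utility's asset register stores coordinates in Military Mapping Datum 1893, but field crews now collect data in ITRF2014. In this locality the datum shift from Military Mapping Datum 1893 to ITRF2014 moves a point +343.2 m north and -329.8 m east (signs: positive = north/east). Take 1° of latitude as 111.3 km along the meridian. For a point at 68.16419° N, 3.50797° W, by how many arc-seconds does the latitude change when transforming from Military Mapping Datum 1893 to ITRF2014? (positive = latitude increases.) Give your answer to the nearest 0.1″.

1° of latitude = 111.3 km, so Δφ = 343.2 / 111300 = 0.0030836° = 11.101″.

Δφ = 11.1″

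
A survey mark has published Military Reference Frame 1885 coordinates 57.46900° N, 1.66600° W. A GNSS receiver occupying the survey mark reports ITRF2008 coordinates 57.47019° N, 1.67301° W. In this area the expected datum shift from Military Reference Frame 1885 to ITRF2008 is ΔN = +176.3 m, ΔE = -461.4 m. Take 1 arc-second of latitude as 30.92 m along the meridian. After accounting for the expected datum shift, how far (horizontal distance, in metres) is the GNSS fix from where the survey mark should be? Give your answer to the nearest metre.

Observed coordinate differences: Δφ = +0.00119°, Δλ = -0.00701°.
Converting to metres (1° lat = 111312 m, cos φ = 0.537756): observed ΔN = 132.5 m, observed ΔE = -419.6 m.
Subtracting the expected shift leaves a residual of 132.5 − (176.3) = -43.8 m north and -419.6 − (-461.4) = 41.8 m east.
Residual distance = √((-43.8)² + 41.8²) = 60.6 m.

61 m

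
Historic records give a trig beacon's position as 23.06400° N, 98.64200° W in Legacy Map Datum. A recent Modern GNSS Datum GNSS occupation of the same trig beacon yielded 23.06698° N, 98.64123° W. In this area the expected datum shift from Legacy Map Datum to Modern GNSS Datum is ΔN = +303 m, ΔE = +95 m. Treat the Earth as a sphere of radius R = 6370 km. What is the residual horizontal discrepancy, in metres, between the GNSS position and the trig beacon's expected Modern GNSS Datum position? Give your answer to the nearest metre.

Observed coordinate differences: Δφ = +0.00298°, Δλ = +0.00077°.
Converting to metres (1° lat = 111177 m, cos φ = 0.920068): observed ΔN = 331.3 m, observed ΔE = 78.8 m.
Subtracting the expected shift leaves a residual of 331.3 − (303) = 28.3 m north and 78.8 − (95) = -16.2 m east.
Residual distance = √(28.3² + (-16.2)²) = 32.6 m.

33 m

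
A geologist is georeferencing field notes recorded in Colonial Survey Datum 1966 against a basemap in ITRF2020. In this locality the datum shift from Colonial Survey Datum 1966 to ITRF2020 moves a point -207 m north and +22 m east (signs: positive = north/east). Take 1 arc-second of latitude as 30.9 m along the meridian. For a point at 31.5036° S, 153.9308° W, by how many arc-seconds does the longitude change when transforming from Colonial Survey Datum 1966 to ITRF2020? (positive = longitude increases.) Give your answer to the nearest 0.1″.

At latitude -31.5036°, cos φ = 0.852607.
1″ of longitude at this latitude = 30.90 × cos φ = 26.3456 m, so Δλ = 22.0 / 26.3456 = 0.835″.

Δλ = 0.8″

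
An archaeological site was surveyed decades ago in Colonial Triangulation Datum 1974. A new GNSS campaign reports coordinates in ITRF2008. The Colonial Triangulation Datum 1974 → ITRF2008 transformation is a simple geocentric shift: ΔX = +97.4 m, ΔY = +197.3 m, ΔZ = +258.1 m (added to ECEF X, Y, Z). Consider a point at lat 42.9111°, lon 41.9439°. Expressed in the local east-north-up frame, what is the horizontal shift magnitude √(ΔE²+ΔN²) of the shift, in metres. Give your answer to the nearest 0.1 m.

95.7 m

The local east axis at (φ, λ) is (−sin λ, cos λ, 0), so ΔE = −sin(41.9439°)·97.4 + cos(41.9439°)·197.3 = 81.65 m.
The local north axis is (−sin φ cos λ, −sin φ sin λ, cos φ), giving ΔN = -49.326 − 89.789 + 189.035 = 49.92 m.
Horizontal magnitude = √(ΔE² + ΔN²) = √(81.65² + 49.92²) = 95.70 m.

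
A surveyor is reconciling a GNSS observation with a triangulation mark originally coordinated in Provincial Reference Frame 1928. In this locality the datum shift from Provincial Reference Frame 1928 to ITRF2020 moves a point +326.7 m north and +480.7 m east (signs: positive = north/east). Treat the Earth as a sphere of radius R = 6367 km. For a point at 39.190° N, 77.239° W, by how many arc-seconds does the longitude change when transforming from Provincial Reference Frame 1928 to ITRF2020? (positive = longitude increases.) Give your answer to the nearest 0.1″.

Δλ = 20.1″

At latitude 39.190°, cos φ = 0.775055.
One radian of longitude at latitude φ spans R cos φ, so Δλ = ΔE / (R cos φ) = 480.7 / (6367000 × 0.775055) = 9.7411e-05 rad = 20.092″.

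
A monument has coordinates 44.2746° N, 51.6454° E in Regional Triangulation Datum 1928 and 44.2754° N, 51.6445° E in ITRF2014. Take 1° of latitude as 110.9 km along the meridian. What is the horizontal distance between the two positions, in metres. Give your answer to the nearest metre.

Δφ = 44.2754° − 44.2746° = +0.0008°; Δλ = 51.6445° − 51.6454° = -0.0009°.
ΔN = Δφ × 110900 = 88.7 m; ΔE = Δλ × 110900 × cos(44.2746°) = -0.0009 × 110900 × 0.716002 = -71.5 m.
Distance = √(ΔE² + ΔN²) = √((-71.5)² + 88.7²) = 113.9 m.

114 m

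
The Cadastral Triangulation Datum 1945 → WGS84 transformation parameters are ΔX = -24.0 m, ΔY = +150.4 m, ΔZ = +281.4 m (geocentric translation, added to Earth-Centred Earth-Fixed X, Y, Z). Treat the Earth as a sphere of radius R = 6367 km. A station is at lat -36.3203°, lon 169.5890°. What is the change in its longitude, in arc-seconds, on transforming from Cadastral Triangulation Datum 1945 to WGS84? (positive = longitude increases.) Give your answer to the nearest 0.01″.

Δλ = -5.77″

sin φ = -0.592299, cos φ = 0.805718, sin λ = 0.180708, cos λ = -0.983537.
East component: ΔE = −sin λ·ΔX + cos λ·ΔY = −(0.180708)(-24.0) + (-0.983537)(150.4) = -143.59 m.
1° of latitude spans πR/180 = 111125 m; at latitude φ, 1° of longitude spans that × cos φ = 89535.6 m, so Δλ = -143.59 / 89535.6 × 3600 = -5.773″.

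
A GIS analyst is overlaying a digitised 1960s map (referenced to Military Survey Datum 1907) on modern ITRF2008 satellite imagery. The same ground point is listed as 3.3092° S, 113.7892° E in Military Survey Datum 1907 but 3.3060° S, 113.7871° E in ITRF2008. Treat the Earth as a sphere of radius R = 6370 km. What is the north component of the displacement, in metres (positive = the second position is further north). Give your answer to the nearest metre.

ΔN = 356 m

Δφ = -3.3060° − -3.3092° = +0.0032°; Δλ = 113.7871° − 113.7892° = -0.0021°.
1° along a meridian = πR/180 = 111177 m.
ΔN = Δφ × 111177 = 355.8 m; ΔE = Δλ × 111177 × cos(-3.3092°) = -0.0021 × 111177 × 0.998333 = -233.1 m.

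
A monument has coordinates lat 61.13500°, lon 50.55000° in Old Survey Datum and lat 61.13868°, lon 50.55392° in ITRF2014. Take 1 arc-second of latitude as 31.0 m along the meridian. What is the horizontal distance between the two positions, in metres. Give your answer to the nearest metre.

462 m

Δφ = 61.13868° − 61.13500° = +0.00368°; Δλ = 50.55392° − 50.55000° = +0.00392°.
1° of latitude = 3600 × 31.00 = 111600 m.
ΔN = Δφ × 111600 = 410.7 m; ΔE = Δλ × 111600 × cos(61.13500°) = +0.00392 × 111600 × 0.482748 = 211.2 m.
Distance = √(ΔE² + ΔN²) = √(211.2² + 410.7²) = 461.8 m.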